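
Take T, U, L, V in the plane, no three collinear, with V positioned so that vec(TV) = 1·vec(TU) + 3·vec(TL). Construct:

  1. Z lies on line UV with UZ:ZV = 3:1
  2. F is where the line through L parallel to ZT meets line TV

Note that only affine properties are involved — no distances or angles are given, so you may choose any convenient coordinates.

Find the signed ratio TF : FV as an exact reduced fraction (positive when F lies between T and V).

Choose coordinates T = (0, 0), U = (1, 0), L = (0, 1), V = (1, 3).
1. Z lies on line UV with UZ:ZV = 3:1 ⇒ Z = (1, 9/4)
2. F is where the line through L parallel to ZT meets line TV ⇒ F = (4/3, 4)
F = T + t·(V−T) with t = 4/3, so TF:FV = t:(1−t) = 4/3:-1/3

TF:FV = -4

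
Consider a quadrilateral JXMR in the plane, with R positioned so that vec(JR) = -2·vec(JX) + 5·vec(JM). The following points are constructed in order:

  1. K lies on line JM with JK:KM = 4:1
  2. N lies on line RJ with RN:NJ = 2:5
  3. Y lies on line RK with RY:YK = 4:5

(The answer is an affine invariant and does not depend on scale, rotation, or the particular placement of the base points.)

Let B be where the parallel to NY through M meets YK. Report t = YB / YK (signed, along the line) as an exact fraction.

t = 3/4

Set J = (0, 0), X = (1, 0), M = (0, 1), R = (-2, 5); any affine frame gives the same invariant.
1. K lies on line JM with JK:KM = 4:1 ⇒ K = (0, 4/5)
2. N lies on line RJ with RN:NJ = 2:5 ⇒ N = (-10/7, 25/7)
3. Y lies on line RK with RY:YK = 4:5 ⇒ Y = (-10/9, 47/15)
through M parallel to NY: direction (20/63, -46/105); meets YK at B = (-5/18, 83/60)
B = Y + t·(K−Y) with t = 3/4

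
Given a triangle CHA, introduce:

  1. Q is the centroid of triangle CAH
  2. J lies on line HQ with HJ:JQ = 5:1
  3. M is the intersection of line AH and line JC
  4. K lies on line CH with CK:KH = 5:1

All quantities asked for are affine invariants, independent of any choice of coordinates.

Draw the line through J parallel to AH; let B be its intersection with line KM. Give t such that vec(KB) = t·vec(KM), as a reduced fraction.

t = -2/3

Work in coordinates with C = (0, 0), H = (1, 0), A = (0, 1).
1. Q is the centroid of triangle CAH ⇒ Q = (1/3, 1/3)
2. J lies on line HQ with HJ:JQ = 5:1 ⇒ J = (4/9, 5/18)
3. M is the intersection of line AH and line JC ⇒ M = (8/13, 5/13)
4. K lies on line CH with CK:KH = 5:1 ⇒ K = (5/6, 0)
through J parallel to AH: direction (1, -1); meets KM at B = (229/234, -10/39)
B = K + t·(M−K) with t = -2/3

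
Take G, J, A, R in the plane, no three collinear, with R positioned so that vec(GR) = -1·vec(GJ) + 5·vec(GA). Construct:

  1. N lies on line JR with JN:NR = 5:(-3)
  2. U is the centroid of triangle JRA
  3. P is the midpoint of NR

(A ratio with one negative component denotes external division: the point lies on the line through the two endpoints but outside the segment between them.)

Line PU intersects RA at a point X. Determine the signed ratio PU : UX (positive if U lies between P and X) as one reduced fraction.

Assign G = (0, 0), J = (1, 0), A = (0, 1), R = (-1, 5) — the answer is frame-independent, so this choice is without loss of generality.
1. N lies on line JR with JN:NR = 5:(-3) ⇒ N = (-4, 25/2)
2. U is the centroid of triangle JRA ⇒ U = (0, 2)
3. P is the midpoint of NR ⇒ P = (-5/2, 35/4)
line PU meets RA at X = (-10/13, 53/13)
U = P + t·(X−P) with t = 13/9, so PU:UX = 13/9:-4/9

PU:UX = -13/4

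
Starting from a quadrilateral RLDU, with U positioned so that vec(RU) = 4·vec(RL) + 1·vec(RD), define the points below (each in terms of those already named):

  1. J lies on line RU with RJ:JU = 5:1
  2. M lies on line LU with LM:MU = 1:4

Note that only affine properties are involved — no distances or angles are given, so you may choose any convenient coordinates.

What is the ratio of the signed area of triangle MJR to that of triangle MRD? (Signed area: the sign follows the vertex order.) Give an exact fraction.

[MJR]:[MRD] = -5/12

Choose coordinates R = (0, 0), L = (1, 0), D = (0, 1), U = (4, 1).
1. J lies on line RU with RJ:JU = 5:1 ⇒ J = (10/3, 5/6)
2. M lies on line LU with LM:MU = 1:4 ⇒ M = (8/5, 1/5)
2·[MJR] = 2/3, 2·[MRD] = -8/5
[MJR]:[MRD] = 2/3:-8/5 = -5/12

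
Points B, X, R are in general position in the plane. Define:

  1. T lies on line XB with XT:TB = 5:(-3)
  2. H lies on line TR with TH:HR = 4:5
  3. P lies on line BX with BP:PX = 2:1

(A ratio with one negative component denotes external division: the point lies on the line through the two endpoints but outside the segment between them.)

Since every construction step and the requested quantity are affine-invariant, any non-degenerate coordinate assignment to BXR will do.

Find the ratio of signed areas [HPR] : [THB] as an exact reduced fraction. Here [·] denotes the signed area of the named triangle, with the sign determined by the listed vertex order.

[HPR]:[THB] = -65/36

Choose coordinates B = (0, 0), X = (1, 0), R = (0, 1).
1. T lies on line XB with XT:TB = 5:(-3) ⇒ T = (-3/2, 0)
2. H lies on line TR with TH:HR = 4:5 ⇒ H = (-5/6, 4/9)
3. P lies on line BX with BP:PX = 2:1 ⇒ P = (2/3, 0)
2·[HPR] = 65/54, 2·[THB] = -2/3
[HPR]:[THB] = 65/54:-2/3 = -65/36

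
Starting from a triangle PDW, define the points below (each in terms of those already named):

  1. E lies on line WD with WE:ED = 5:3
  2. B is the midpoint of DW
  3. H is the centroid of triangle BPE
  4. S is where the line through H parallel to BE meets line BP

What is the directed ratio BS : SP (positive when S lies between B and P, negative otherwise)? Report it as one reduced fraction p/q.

BS:SP = 1/2

Work in coordinates with P = (0, 0), D = (1, 0), W = (0, 1).
1. E lies on line WD with WE:ED = 5:3 ⇒ E = (5/8, 3/8)
2. B is the midpoint of DW ⇒ B = (1/2, 1/2)
3. H is the centroid of triangle BPE ⇒ H = (3/8, 7/24)
4. S is where the line through H parallel to BE meets line BP ⇒ S = (1/3, 1/3)
S = B + t·(P−B) with t = 1/3, so BS:SP = t:(1−t) = 1/3:2/3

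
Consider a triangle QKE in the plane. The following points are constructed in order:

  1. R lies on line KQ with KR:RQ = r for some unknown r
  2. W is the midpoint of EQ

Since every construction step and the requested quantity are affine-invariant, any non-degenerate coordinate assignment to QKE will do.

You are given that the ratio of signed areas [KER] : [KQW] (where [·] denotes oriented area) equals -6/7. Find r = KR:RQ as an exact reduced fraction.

Assign Q = (0, 0), K = (1, 0), E = (0, 1) — the answer is frame-independent, so this choice is without loss of generality.
1. With KR:RQ = r, write λ = r/(r+1) so R = K + λ·(Q−K); R is affine-linear in λ
2. W is the midpoint of EQ ⇒ W = (0, 1/2)
Every point depending on R is an affine combination of R and λ-independent points, so each such coordinate is linear in λ; the λ² term in each signed area is a multiple of (Q−K)×(Q−K) = 0, so 2·[KER] and 2·[KQW] are each linear in λ. Evaluating at λ=0 and λ=1:
  2·[KER] = λ,   2·[KQW] = -1/2
So [KER]:[KQW] = (λ) / (-1/2). Setting this equal to -6/7:
  λ = -6/7·(-1/2)  ⇒  λ = 3/7
Then r = λ/(1−λ) = (3/7)/(4/7) = 3/4. Check: with r = 3/4, R = (4/7, 0) and [KER]:[KQW] = -6/7 as required.

r = 3/4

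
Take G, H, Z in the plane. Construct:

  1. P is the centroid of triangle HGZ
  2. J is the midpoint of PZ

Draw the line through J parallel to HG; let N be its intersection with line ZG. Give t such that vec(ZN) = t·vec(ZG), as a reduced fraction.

Set G = (0, 0), H = (1, 0), Z = (0, 1); any affine frame gives the same invariant.
1. P is the centroid of triangle HGZ ⇒ P = (1/3, 1/3)
2. J is the midpoint of PZ ⇒ J = (1/6, 2/3)
through J parallel to HG: direction (-1, 0); meets ZG at N = (0, 2/3)
N = Z + t·(G−Z) with t = 1/3

t = 1/3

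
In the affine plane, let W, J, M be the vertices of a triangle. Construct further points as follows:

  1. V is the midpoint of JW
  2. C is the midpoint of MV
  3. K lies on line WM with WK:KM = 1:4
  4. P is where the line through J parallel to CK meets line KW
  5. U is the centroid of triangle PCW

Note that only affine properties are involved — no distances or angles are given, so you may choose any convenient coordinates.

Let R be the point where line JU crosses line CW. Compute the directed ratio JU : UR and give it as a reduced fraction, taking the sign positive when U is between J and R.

JU:UR = 4

Assign W = (0, 0), J = (1, 0), M = (0, 1) — the answer is frame-independent, so this choice is without loss of generality.
1. V is the midpoint of JW ⇒ V = (1/2, 0)
2. C is the midpoint of MV ⇒ C = (1/4, 1/2)
3. K lies on line WM with WK:KM = 1:4 ⇒ K = (0, 1/5)
4. P is where the line through J parallel to CK meets line KW ⇒ P = (0, -6/5)
5. U is the centroid of triangle PCW ⇒ U = (1/12, -7/30)
line JU meets CW at R = (-7/48, -7/24)
U = J + t·(R−J) with t = 4/5, so JU:UR = 4/5:1/5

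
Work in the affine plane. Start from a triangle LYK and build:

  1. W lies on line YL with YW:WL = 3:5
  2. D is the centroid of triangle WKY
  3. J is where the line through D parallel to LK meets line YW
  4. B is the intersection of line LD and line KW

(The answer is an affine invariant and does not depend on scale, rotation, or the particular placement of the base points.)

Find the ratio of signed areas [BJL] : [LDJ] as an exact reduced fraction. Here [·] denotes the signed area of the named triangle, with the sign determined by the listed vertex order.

Work in coordinates with L = (0, 0), Y = (1, 0), K = (0, 1).
1. W lies on line YL with YW:WL = 3:5 ⇒ W = (5/8, 0)
2. D is the centroid of triangle WKY ⇒ D = (13/24, 1/3)
3. J is where the line through D parallel to LK meets line YW ⇒ J = (13/24, 0)
4. B is the intersection of line LD and line KW ⇒ B = (65/144, 5/18)
2·[BJL] = -65/432, 2·[LDJ] = -13/72
[BJL]:[LDJ] = -65/432:-13/72 = 5/6

[BJL]:[LDJ] = 5/6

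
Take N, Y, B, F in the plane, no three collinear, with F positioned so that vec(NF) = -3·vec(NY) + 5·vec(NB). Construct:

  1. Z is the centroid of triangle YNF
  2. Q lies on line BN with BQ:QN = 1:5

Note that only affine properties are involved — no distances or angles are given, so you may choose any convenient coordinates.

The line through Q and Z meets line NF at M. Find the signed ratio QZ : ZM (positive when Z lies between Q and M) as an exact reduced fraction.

Set N = (0, 0), Y = (1, 0), B = (0, 1), F = (-3, 5); any affine frame gives the same invariant.
1. Z is the centroid of triangle YNF ⇒ Z = (-2/3, 5/3)
2. Q lies on line BN with BQ:QN = 1:5 ⇒ Q = (0, 5/6)
line QZ meets NF at M = (-2, 10/3)
Z = Q + t·(M−Q) with t = 1/3, so QZ:ZM = 1/3:2/3

QZ:ZM = 1/2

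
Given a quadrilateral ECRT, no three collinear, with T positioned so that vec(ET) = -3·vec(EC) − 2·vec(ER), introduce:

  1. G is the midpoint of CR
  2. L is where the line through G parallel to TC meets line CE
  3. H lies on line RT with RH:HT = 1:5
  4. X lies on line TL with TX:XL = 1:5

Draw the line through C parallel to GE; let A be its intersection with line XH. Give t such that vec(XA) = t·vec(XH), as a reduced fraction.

Set E = (0, 0), C = (1, 0), R = (0, 1), T = (-3, -2); any affine frame gives the same invariant.
1. G is the midpoint of CR ⇒ G = (1/2, 1/2)
2. L is where the line through G parallel to TC meets line CE ⇒ L = (-1/2, 0)
3. H lies on line RT with RH:HT = 1:5 ⇒ H = (-1/2, 1/2)
4. X lies on line TL with TX:XL = 1:5 ⇒ X = (-31/12, -5/3)
through C parallel to GE: direction (-1/2, -1/2); meets XH at A = (-101/2, -103/2)
A = X + t·(H−X) with t = -23

t = -23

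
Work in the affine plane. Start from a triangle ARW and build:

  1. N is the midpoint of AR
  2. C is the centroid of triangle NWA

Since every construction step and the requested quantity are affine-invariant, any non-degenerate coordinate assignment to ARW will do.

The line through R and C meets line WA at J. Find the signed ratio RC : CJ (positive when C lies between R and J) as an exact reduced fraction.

RC:CJ = 5

Assign A = (0, 0), R = (1, 0), W = (0, 1) — the answer is frame-independent, so this choice is without loss of generality.
1. N is the midpoint of AR ⇒ N = (1/2, 0)
2. C is the centroid of triangle NWA ⇒ C = (1/6, 1/3)
line RC meets WA at J = (0, 2/5)
C = R + t·(J−R) with t = 5/6, so RC:CJ = 5/6:1/6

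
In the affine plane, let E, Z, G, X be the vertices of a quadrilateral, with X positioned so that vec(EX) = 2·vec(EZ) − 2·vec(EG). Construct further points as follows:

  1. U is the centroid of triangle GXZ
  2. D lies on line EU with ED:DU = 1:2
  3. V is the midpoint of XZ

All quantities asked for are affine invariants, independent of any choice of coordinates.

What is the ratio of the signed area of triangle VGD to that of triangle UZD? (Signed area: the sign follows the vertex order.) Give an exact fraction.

Work in coordinates with E = (0, 0), Z = (1, 0), G = (0, 1), X = (2, -2).
1. U is the centroid of triangle GXZ ⇒ U = (1, -1/3)
2. D lies on line EU with ED:DU = 1:2 ⇒ D = (1/3, -1/9)
3. V is the midpoint of XZ ⇒ V = (3/2, -1)
2·[VGD] = 1, 2·[UZD] = 2/9
[VGD]:[UZD] = 1:2/9 = 9/2

[VGD]:[UZD] = 9/2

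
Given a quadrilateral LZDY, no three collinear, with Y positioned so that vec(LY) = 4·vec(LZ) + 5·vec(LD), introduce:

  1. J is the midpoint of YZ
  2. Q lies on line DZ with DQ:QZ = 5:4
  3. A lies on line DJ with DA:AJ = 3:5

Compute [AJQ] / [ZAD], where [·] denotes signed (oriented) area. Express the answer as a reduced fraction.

[AJQ]:[ZAD] = -25/27

Assign L = (0, 0), Z = (1, 0), D = (0, 1), Y = (4, 5) — the answer is frame-independent, so this choice is without loss of generality.
1. J is the midpoint of YZ ⇒ J = (5/2, 5/2)
2. Q lies on line DZ with DQ:QZ = 5:4 ⇒ Q = (5/9, 4/9)
3. A lies on line DJ with DA:AJ = 3:5 ⇒ A = (15/16, 25/16)
2·[AJQ] = -25/18, 2·[ZAD] = 3/2
[AJQ]:[ZAD] = -25/18:3/2 = -25/27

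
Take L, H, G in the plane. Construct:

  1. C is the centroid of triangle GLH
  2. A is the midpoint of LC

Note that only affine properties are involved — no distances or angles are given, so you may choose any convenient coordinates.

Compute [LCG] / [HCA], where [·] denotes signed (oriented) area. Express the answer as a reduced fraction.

[LCG]:[HCA] = 2

Work in coordinates with L = (0, 0), H = (1, 0), G = (0, 1).
1. C is the centroid of triangle GLH ⇒ C = (1/3, 1/3)
2. A is the midpoint of LC ⇒ A = (1/6, 1/6)
2·[LCG] = 1/3, 2·[HCA] = 1/6
[LCG]:[HCA] = 1/3:1/6 = 2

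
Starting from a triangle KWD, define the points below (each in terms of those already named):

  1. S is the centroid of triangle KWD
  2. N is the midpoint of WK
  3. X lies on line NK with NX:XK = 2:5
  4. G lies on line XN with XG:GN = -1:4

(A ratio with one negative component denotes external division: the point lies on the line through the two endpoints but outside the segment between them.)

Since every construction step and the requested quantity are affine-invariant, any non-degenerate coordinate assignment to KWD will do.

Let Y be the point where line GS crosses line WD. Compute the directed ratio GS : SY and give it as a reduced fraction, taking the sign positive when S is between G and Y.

Work in coordinates with K = (0, 0), W = (1, 0), D = (0, 1).
1. S is the centroid of triangle KWD ⇒ S = (1/3, 1/3)
2. N is the midpoint of WK ⇒ N = (1/2, 0)
3. X lies on line NK with NX:XK = 2:5 ⇒ X = (5/14, 0)
4. G lies on line XN with XG:GN = -1:4 ⇒ G = (13/42, 0)
line GS meets WD at Y = (16/45, 29/45)
S = G + t·(Y−G) with t = 15/29, so GS:SY = 15/29:14/29

GS:SY = 15/14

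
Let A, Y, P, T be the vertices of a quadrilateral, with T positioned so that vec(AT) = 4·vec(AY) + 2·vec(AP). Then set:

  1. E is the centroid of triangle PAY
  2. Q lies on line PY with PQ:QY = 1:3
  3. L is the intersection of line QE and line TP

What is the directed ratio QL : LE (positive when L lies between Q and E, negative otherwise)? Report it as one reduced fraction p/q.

QL:LE = -5/12

Work in coordinates with A = (0, 0), Y = (1, 0), P = (0, 1), T = (4, 2).
1. E is the centroid of triangle PAY ⇒ E = (1/3, 1/3)
2. Q lies on line PY with PQ:QY = 1:3 ⇒ Q = (1/4, 3/4)
3. L is the intersection of line QE and line TP ⇒ L = (4/21, 22/21)
L = Q + t·(E−Q) with t = -5/7, so QL:LE = t:(1−t) = -5/7:12/7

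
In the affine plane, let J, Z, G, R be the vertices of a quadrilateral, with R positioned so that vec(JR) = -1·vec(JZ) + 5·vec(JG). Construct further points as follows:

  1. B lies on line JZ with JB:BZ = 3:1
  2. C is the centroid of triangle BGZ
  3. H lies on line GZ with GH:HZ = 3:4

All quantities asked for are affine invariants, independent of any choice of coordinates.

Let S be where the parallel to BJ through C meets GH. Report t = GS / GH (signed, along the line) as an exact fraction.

Assign J = (0, 0), Z = (1, 0), G = (0, 1), R = (-1, 5) — the answer is frame-independent, so this choice is without loss of generality.
1. B lies on line JZ with JB:BZ = 3:1 ⇒ B = (3/4, 0)
2. C is the centroid of triangle BGZ ⇒ C = (7/12, 1/3)
3. H lies on line GZ with GH:HZ = 3:4 ⇒ H = (3/7, 4/7)
through C parallel to BJ: direction (-3/4, 0); meets GH at S = (2/3, 1/3)
S = G + t·(H−G) with t = 14/9

t = 14/9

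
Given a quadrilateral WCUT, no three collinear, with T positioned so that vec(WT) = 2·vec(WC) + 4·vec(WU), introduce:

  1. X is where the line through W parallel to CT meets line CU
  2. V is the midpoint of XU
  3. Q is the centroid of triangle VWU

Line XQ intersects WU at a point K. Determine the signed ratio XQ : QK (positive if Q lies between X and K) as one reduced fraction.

Work in coordinates with W = (0, 0), C = (1, 0), U = (0, 1), T = (2, 4).
1. X is where the line through W parallel to CT meets line CU ⇒ X = (1/5, 4/5)
2. V is the midpoint of XU ⇒ V = (1/10, 9/10)
3. Q is the centroid of triangle VWU ⇒ Q = (1/30, 19/30)
line XQ meets WU at K = (0, 3/5)
Q = X + t·(K−X) with t = 5/6, so XQ:QK = 5/6:1/6

XQ:QK = 5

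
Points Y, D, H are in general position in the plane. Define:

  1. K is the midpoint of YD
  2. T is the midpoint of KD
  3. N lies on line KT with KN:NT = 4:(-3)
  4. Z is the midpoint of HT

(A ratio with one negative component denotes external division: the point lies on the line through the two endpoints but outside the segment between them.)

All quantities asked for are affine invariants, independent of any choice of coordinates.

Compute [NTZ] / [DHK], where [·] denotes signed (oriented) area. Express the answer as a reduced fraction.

Choose coordinates Y = (0, 0), D = (1, 0), H = (0, 1).
1. K is the midpoint of YD ⇒ K = (1/2, 0)
2. T is the midpoint of KD ⇒ T = (3/4, 0)
3. N lies on line KT with KN:NT = 4:(-3) ⇒ N = (3/2, 0)
4. Z is the midpoint of HT ⇒ Z = (3/8, 1/2)
2·[NTZ] = -3/8, 2·[DHK] = 1/2
[NTZ]:[DHK] = -3/8:1/2 = -3/4

[NTZ]:[DHK] = -3/4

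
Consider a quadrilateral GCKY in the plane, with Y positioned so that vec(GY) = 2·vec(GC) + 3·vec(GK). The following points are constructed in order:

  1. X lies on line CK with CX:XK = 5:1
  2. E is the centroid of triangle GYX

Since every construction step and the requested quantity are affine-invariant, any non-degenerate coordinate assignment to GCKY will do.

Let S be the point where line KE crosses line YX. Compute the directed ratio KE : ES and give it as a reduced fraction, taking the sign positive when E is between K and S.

Choose coordinates G = (0, 0), C = (1, 0), K = (0, 1), Y = (2, 3).
1. X lies on line CK with CX:XK = 5:1 ⇒ X = (1/6, 5/6)
2. E is the centroid of triangle GYX ⇒ E = (13/18, 23/18)
line KE meets YX at S = (26/57, 67/57)
E = K + t·(S−K) with t = 19/12, so KE:ES = 19/12:-7/12

KE:ES = -19/7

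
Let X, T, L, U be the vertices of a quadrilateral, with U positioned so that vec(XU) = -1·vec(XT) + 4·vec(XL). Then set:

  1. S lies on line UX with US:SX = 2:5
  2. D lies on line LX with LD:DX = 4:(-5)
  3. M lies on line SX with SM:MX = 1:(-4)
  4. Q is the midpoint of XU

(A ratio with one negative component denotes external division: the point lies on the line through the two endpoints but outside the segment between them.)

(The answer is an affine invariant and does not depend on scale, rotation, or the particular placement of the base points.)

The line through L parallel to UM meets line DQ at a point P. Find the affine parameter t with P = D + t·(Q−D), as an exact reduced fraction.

t = 4/5

Assign X = (0, 0), T = (1, 0), L = (0, 1), U = (-1, 4) — the answer is frame-independent, so this choice is without loss of generality.
1. S lies on line UX with US:SX = 2:5 ⇒ S = (-5/7, 20/7)
2. D lies on line LX with LD:DX = 4:(-5) ⇒ D = (0, 5)
3. M lies on line SX with SM:MX = 1:(-4) ⇒ M = (-20/21, 80/21)
4. Q is the midpoint of XU ⇒ Q = (-1/2, 2)
through L parallel to UM: direction (1/21, -4/21); meets DQ at P = (-2/5, 13/5)
P = D + t·(Q−D) with t = 4/5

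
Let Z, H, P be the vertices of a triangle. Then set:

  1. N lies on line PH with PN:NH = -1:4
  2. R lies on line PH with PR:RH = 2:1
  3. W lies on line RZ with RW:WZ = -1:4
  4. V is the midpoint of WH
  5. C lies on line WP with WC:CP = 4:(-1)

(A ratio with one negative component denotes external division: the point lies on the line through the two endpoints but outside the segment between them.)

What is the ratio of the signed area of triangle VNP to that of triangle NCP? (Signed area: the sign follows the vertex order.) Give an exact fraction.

Work in coordinates with Z = (0, 0), H = (1, 0), P = (0, 1).
1. N lies on line PH with PN:NH = -1:4 ⇒ N = (-1/3, 4/3)
2. R lies on line PH with PR:RH = 2:1 ⇒ R = (2/3, 1/3)
3. W lies on line RZ with RW:WZ = -1:4 ⇒ W = (8/9, 4/9)
4. V is the midpoint of WH ⇒ V = (17/18, 2/9)
5. C lies on line WP with WC:CP = 4:(-1) ⇒ C = (-8/27, 32/27)
2·[VNP] = 1/18, 2·[NCP] = 1/27
[VNP]:[NCP] = 1/18:1/27 = 3/2

[VNP]:[NCP] = 3/2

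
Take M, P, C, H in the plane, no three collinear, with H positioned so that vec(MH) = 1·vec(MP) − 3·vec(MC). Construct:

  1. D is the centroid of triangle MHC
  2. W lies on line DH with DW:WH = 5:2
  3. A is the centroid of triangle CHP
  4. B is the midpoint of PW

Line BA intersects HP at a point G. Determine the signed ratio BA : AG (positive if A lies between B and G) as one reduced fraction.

BA:AG = -5/7

Work in coordinates with M = (0, 0), P = (1, 0), C = (0, 1), H = (1, -3).
1. D is the centroid of triangle MHC ⇒ D = (1/3, -2/3)
2. W lies on line DH with DW:WH = 5:2 ⇒ W = (17/21, -7/3)
3. A is the centroid of triangle CHP ⇒ A = (2/3, -2/3)
4. B is the midpoint of PW ⇒ B = (19/21, -7/6)
line BA meets HP at G = (1, -41/30)
A = B + t·(G−B) with t = -5/2, so BA:AG = -5/2:7/2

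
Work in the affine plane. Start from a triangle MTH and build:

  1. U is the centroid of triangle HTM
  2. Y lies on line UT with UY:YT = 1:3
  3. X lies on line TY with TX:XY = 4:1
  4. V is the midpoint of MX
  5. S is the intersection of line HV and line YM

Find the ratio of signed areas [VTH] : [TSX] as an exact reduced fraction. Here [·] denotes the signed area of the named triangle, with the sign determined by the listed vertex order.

Assign M = (0, 0), T = (1, 0), H = (0, 1) — the answer is frame-independent, so this choice is without loss of generality.
1. U is the centroid of triangle HTM ⇒ U = (1/3, 1/3)
2. Y lies on line UT with UY:YT = 1:3 ⇒ Y = (1/2, 1/4)
3. X lies on line TY with TX:XY = 4:1 ⇒ X = (3/5, 1/5)
4. V is the midpoint of MX ⇒ V = (3/10, 1/10)
5. S is the intersection of line HV and line YM ⇒ S = (2/7, 1/7)
2·[VTH] = 3/5, 2·[TSX] = -3/35
[VTH]:[TSX] = 3/5:-3/35 = -7

[VTH]:[TSX] = -7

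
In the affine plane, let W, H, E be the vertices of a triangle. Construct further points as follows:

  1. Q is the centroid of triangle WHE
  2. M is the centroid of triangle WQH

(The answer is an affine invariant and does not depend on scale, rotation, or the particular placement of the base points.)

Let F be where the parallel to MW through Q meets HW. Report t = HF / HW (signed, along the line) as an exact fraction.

Set W = (0, 0), H = (1, 0), E = (0, 1); any affine frame gives the same invariant.
1. Q is the centroid of triangle WHE ⇒ Q = (1/3, 1/3)
2. M is the centroid of triangle WQH ⇒ M = (4/9, 1/9)
through Q parallel to MW: direction (-4/9, -1/9); meets HW at F = (-1, 0)
F = H + t·(W−H) with t = 2

t = 2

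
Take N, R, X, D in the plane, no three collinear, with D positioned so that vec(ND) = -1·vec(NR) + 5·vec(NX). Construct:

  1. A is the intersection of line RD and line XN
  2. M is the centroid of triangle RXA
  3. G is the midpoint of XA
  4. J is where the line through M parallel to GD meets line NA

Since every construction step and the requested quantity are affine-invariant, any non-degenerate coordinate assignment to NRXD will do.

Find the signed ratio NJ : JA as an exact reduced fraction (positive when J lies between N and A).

NJ:JA = 9

Assign N = (0, 0), R = (1, 0), X = (0, 1), D = (-1, 5) — the answer is frame-independent, so this choice is without loss of generality.
1. A is the intersection of line RD and line XN ⇒ A = (0, 5/2)
2. M is the centroid of triangle RXA ⇒ M = (1/3, 7/6)
3. G is the midpoint of XA ⇒ G = (0, 7/4)
4. J is where the line through M parallel to GD meets line NA ⇒ J = (0, 9/4)
J = N + t·(A−N) with t = 9/10, so NJ:JA = t:(1−t) = 9/10:1/10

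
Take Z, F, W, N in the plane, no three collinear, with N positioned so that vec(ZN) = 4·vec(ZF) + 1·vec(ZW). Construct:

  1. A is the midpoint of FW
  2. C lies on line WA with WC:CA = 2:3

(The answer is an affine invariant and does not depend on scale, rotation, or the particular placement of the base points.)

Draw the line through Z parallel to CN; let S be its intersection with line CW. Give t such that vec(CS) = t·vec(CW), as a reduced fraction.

Assign Z = (0, 0), F = (1, 0), W = (0, 1), N = (4, 1) — the answer is frame-independent, so this choice is without loss of generality.
1. A is the midpoint of FW ⇒ A = (1/2, 1/2)
2. C lies on line WA with WC:CA = 2:3 ⇒ C = (1/5, 4/5)
through Z parallel to CN: direction (19/5, 1/5); meets CW at S = (19/20, 1/20)
S = C + t·(W−C) with t = -15/4

t = -15/4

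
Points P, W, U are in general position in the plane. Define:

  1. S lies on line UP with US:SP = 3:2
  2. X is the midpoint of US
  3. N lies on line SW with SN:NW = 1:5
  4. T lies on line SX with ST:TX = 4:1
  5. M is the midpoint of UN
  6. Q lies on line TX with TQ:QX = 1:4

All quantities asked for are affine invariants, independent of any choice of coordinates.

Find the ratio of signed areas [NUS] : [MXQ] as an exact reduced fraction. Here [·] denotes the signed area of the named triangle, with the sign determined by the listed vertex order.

Set P = (0, 0), W = (1, 0), U = (0, 1); any affine frame gives the same invariant.
1. S lies on line UP with US:SP = 3:2 ⇒ S = (0, 2/5)
2. X is the midpoint of US ⇒ X = (0, 7/10)
3. N lies on line SW with SN:NW = 1:5 ⇒ N = (1/6, 1/3)
4. T lies on line SX with ST:TX = 4:1 ⇒ T = (0, 16/25)
5. M is the midpoint of UN ⇒ M = (1/12, 2/3)
6. Q lies on line TX with TQ:QX = 1:4 ⇒ Q = (0, 163/250)
2·[NUS] = 1/10, 2·[MXQ] = 1/250
[NUS]:[MXQ] = 1/10:1/250 = 25

[NUS]:[MXQ] = 25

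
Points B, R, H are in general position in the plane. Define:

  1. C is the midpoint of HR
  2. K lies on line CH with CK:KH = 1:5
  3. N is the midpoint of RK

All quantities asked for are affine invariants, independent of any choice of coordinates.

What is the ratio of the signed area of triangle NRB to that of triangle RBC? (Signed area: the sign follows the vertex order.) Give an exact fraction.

[NRB]:[RBC] = 7/12

Choose coordinates B = (0, 0), R = (1, 0), H = (0, 1).
1. C is the midpoint of HR ⇒ C = (1/2, 1/2)
2. K lies on line CH with CK:KH = 1:5 ⇒ K = (5/12, 7/12)
3. N is the midpoint of RK ⇒ N = (17/24, 7/24)
2·[NRB] = -7/24, 2·[RBC] = -1/2
[NRB]:[RBC] = -7/24:-1/2 = 7/12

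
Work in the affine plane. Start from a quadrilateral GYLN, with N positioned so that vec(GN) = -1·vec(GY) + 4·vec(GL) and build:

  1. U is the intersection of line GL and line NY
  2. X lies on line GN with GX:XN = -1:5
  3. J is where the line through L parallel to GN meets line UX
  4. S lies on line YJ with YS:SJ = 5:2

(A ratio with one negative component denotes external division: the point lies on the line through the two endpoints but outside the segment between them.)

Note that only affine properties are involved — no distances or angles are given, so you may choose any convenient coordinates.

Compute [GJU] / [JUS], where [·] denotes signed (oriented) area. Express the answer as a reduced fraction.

Choose coordinates G = (0, 0), Y = (1, 0), L = (0, 1), N = (-1, 4).
1. U is the intersection of line GL and line NY ⇒ U = (0, 2)
2. X lies on line GN with GX:XN = -1:5 ⇒ X = (1/4, -1)
3. J is where the line through L parallel to GN meets line UX ⇒ J = (1/8, 1/2)
4. S lies on line YJ with YS:SJ = 5:2 ⇒ S = (3/8, 5/14)
2·[GJU] = 1/4, 2·[JUS] = -5/14
[GJU]:[JUS] = 1/4:-5/14 = -7/10

[GJU]:[JUS] = -7/10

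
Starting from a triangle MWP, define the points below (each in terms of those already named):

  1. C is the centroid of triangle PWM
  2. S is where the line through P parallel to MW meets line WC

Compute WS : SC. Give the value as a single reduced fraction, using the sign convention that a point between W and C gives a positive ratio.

WS:SC = -3/2

Choose coordinates M = (0, 0), W = (1, 0), P = (0, 1).
1. C is the centroid of triangle PWM ⇒ C = (1/3, 1/3)
2. S is where the line through P parallel to MW meets line WC ⇒ S = (-1, 1)
S = W + t·(C−W) with t = 3, so WS:SC = t:(1−t) = 3:-2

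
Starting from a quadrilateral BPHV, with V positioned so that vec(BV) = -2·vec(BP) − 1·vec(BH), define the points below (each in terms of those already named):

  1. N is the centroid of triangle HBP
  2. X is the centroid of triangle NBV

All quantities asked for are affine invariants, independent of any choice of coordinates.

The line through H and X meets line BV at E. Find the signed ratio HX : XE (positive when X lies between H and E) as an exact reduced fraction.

HX:XE = 17

Assign B = (0, 0), P = (1, 0), H = (0, 1), V = (-2, -1) — the answer is frame-independent, so this choice is without loss of generality.
1. N is the centroid of triangle HBP ⇒ N = (1/3, 1/3)
2. X is the centroid of triangle NBV ⇒ X = (-5/9, -2/9)
line HX meets BV at E = (-10/17, -5/17)
X = H + t·(E−H) with t = 17/18, so HX:XE = 17/18:1/18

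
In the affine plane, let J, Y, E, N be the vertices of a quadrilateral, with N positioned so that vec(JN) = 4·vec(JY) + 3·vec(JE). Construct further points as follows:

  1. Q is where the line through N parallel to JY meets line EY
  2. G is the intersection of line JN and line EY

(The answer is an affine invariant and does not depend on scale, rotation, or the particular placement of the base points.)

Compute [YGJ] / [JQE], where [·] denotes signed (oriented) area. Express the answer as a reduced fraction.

[YGJ]:[JQE] = -3/14

Work in coordinates with J = (0, 0), Y = (1, 0), E = (0, 1), N = (4, 3).
1. Q is where the line through N parallel to JY meets line EY ⇒ Q = (-2, 3)
2. G is the intersection of line JN and line EY ⇒ G = (4/7, 3/7)
2·[YGJ] = 3/7, 2·[JQE] = -2
[YGJ]:[JQE] = 3/7:-2 = -3/14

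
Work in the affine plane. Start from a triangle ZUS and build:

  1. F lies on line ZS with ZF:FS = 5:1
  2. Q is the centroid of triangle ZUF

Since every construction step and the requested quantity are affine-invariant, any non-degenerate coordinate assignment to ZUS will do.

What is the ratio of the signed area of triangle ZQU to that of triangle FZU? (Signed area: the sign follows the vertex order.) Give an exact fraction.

[ZQU]:[FZU] = -1/3

Assign Z = (0, 0), U = (1, 0), S = (0, 1) — the answer is frame-independent, so this choice is without loss of generality.
1. F lies on line ZS with ZF:FS = 5:1 ⇒ F = (0, 5/6)
2. Q is the centroid of triangle ZUF ⇒ Q = (1/3, 5/18)
2·[ZQU] = -5/18, 2·[FZU] = 5/6
[ZQU]:[FZU] = -5/18:5/6 = -1/3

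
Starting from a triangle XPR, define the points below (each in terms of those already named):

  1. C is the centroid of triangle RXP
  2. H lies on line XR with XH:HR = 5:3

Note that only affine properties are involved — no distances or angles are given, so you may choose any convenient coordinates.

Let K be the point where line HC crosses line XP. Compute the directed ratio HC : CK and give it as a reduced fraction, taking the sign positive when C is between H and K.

HC:CK = 7/8

Set X = (0, 0), P = (1, 0), R = (0, 1); any affine frame gives the same invariant.
1. C is the centroid of triangle RXP ⇒ C = (1/3, 1/3)
2. H lies on line XR with XH:HR = 5:3 ⇒ H = (0, 5/8)
line HC meets XP at K = (5/7, 0)
C = H + t·(K−H) with t = 7/15, so HC:CK = 7/15:8/15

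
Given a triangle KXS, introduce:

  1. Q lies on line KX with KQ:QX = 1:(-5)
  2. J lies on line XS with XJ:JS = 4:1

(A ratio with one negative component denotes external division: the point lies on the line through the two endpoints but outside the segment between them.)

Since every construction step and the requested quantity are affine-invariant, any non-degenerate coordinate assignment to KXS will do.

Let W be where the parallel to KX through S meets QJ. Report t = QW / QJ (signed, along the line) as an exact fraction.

Set K = (0, 0), X = (1, 0), S = (0, 1); any affine frame gives the same invariant.
1. Q lies on line KX with KQ:QX = 1:(-5) ⇒ Q = (-1/4, 0)
2. J lies on line XS with XJ:JS = 4:1 ⇒ J = (1/5, 4/5)
through S parallel to KX: direction (1, 0); meets QJ at W = (5/16, 1)
W = Q + t·(J−Q) with t = 5/4

t = 5/4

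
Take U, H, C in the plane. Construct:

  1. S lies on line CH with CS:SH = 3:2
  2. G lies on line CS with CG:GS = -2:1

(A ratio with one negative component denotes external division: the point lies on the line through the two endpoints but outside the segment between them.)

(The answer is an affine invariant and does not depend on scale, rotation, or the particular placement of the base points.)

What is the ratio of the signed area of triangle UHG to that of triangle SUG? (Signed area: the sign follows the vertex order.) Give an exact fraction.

[UHG]:[SUG] = -1/3

Choose coordinates U = (0, 0), H = (1, 0), C = (0, 1).
1. S lies on line CH with CS:SH = 3:2 ⇒ S = (3/5, 2/5)
2. G lies on line CS with CG:GS = -2:1 ⇒ G = (6/5, -1/5)
2·[UHG] = -1/5, 2·[SUG] = 3/5
[UHG]:[SUG] = -1/5:3/5 = -1/3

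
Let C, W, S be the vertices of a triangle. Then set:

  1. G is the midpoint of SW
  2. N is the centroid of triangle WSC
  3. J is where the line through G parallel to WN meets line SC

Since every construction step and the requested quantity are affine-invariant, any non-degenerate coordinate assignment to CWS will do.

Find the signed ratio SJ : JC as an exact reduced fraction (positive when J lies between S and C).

Work in coordinates with C = (0, 0), W = (1, 0), S = (0, 1).
1. G is the midpoint of SW ⇒ G = (1/2, 1/2)
2. N is the centroid of triangle WSC ⇒ N = (1/3, 1/3)
3. J is where the line through G parallel to WN meets line SC ⇒ J = (0, 3/4)
J = S + t·(C−S) with t = 1/4, so SJ:JC = t:(1−t) = 1/4:3/4

SJ:JC = 1/3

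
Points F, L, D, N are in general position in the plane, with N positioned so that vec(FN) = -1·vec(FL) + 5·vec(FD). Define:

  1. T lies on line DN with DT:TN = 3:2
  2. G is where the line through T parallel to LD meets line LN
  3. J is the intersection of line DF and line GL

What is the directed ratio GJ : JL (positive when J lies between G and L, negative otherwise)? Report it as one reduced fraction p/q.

Assign F = (0, 0), L = (1, 0), D = (0, 1), N = (-1, 5) — the answer is frame-independent, so this choice is without loss of generality.
1. T lies on line DN with DT:TN = 3:2 ⇒ T = (-3/5, 17/5)
2. G is where the line through T parallel to LD meets line LN ⇒ G = (-1/5, 3)
3. J is the intersection of line DF and line GL ⇒ J = (0, 5/2)
J = G + t·(L−G) with t = 1/6, so GJ:JL = t:(1−t) = 1/6:5/6

GJ:JL = 1/5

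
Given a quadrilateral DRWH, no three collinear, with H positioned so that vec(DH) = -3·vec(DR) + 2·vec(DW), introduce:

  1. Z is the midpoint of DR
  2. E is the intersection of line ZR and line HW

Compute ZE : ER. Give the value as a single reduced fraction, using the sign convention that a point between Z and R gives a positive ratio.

ZE:ER = -5/4

Assign D = (0, 0), R = (1, 0), W = (0, 1), H = (-3, 2) — the answer is frame-independent, so this choice is without loss of generality.
1. Z is the midpoint of DR ⇒ Z = (1/2, 0)
2. E is the intersection of line ZR and line HW ⇒ E = (3, 0)
E = Z + t·(R−Z) with t = 5, so ZE:ER = t:(1−t) = 5:-4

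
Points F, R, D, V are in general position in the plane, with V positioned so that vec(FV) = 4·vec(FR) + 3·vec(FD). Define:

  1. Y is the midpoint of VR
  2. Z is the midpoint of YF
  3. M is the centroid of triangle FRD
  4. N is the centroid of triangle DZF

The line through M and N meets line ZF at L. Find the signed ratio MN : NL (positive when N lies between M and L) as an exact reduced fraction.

MN:NL = -3/5

Choose coordinates F = (0, 0), R = (1, 0), D = (0, 1), V = (4, 3).
1. Y is the midpoint of VR ⇒ Y = (5/2, 3/2)
2. Z is the midpoint of YF ⇒ Z = (5/4, 3/4)
3. M is the centroid of triangle FRD ⇒ M = (1/3, 1/3)
4. N is the centroid of triangle DZF ⇒ N = (5/12, 7/12)
line MN meets ZF at L = (5/18, 1/6)
N = M + t·(L−M) with t = -3/2, so MN:NL = -3/2:5/2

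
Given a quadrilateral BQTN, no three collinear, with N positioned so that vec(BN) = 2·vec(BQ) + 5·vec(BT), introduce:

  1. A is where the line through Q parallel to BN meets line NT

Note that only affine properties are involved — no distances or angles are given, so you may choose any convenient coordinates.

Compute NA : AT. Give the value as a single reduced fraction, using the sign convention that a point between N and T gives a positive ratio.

NA:AT = -5/7

Choose coordinates B = (0, 0), Q = (1, 0), T = (0, 1), N = (2, 5).
1. A is where the line through Q parallel to BN meets line NT ⇒ A = (7, 15)
A = N + t·(T−N) with t = -5/2, so NA:AT = t:(1−t) = -5/2:7/2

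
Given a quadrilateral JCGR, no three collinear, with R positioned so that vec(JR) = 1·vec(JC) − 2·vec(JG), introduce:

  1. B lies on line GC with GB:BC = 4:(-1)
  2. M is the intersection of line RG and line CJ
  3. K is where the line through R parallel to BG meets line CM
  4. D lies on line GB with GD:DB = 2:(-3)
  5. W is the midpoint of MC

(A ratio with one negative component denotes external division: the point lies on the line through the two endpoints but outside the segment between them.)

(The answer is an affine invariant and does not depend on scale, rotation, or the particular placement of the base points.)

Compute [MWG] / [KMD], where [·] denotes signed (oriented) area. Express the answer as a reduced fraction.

Assign J = (0, 0), C = (1, 0), G = (0, 1), R = (1, -2) — the answer is frame-independent, so this choice is without loss of generality.
1. B lies on line GC with GB:BC = 4:(-1) ⇒ B = (4/3, -1/3)
2. M is the intersection of line RG and line CJ ⇒ M = (1/3, 0)
3. K is where the line through R parallel to BG meets line CM ⇒ K = (-1, 0)
4. D lies on line GB with GD:DB = 2:(-3) ⇒ D = (-8/3, 11/3)
5. W is the midpoint of MC ⇒ W = (2/3, 0)
2·[MWG] = 1/3, 2·[KMD] = 44/9
[MWG]:[KMD] = 1/3:44/9 = 3/44

[MWG]:[KMD] = 3/44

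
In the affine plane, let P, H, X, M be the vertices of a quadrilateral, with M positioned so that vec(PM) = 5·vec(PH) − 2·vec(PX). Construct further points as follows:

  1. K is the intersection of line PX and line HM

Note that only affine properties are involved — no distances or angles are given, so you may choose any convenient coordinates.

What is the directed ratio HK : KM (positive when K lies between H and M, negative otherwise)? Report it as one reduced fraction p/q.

Work in coordinates with P = (0, 0), H = (1, 0), X = (0, 1), M = (5, -2).
1. K is the intersection of line PX and line HM ⇒ K = (0, 1/2)
K = H + t·(M−H) with t = -1/4, so HK:KM = t:(1−t) = -1/4:5/4

HK:KM = -1/5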